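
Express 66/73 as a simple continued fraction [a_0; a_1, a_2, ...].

[0; 1, 9, 2, 3]

Run the Euclidean algorithm on 66 and 73; the successive quotients are the partial quotients a_0, a_1, ... (each step inverts the fractional part left over by the previous one):
  66 = 0*73 + 66, so a_0 = 0.
  73 = 1*66 + 7, so a_1 = 1.
  66 = 9*7 + 3, so a_2 = 9.
  7 = 2*3 + 1, so a_3 = 2.
  3 = 3*1 + 0, so a_4 = 3.
The remainder reaches 0 after 5 divisions, so the expansion has 5 partial quotients, read off in order.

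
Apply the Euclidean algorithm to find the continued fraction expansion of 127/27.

Run the Euclidean algorithm on 127 and 27; the successive quotients are the partial quotients a_0, a_1, ... (each step inverts the fractional part left over by the previous one):
  127 = 4*27 + 19, so a_0 = 4.
  27 = 1*19 + 8, so a_1 = 1.
  19 = 2*8 + 3, so a_2 = 2.
  8 = 2*3 + 2, so a_3 = 2.
  3 = 1*2 + 1, so a_4 = 1.
  2 = 2*1 + 0, so a_5 = 2.
The remainder reaches 0 after 6 divisions, so the expansion has 6 partial quotients, read off in order.

[4; 1, 2, 2, 1, 2]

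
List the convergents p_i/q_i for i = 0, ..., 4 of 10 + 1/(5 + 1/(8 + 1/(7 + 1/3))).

10/1, 51/5, 418/41, 2977/292, 9349/917

Using the convergent recurrence p_i = a_i*p_{i-1} + p_{i-2}, q_i = a_i*q_{i-1} + q_{i-2} with p_{-2}=0, p_{-1}=1, q_{-2}=1, q_{-1}=0:
  i=0: a_0=10, p_0 = 10*1 + 0 = 10, q_0 = 10*0 + 1 = 1.
  i=1: a_1=5, p_1 = 5*10 + 1 = 51, q_1 = 5*1 + 0 = 5.
  i=2: a_2=8, p_2 = 8*51 + 10 = 418, q_2 = 8*5 + 1 = 41.
  i=3: a_3=7, p_3 = 7*418 + 51 = 2977, q_3 = 7*41 + 5 = 292.
  i=4: a_4=3, p_4 = 3*2977 + 418 = 9349, q_4 = 3*292 + 41 = 917.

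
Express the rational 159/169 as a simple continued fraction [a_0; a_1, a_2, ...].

[0; 1, 15, 1, 9]

Run the Euclidean algorithm on 159 and 169; the successive quotients are the partial quotients a_0, a_1, ... (each step inverts the fractional part left over by the previous one):
  159 = 0*169 + 159, so a_0 = 0.
  169 = 1*159 + 10, so a_1 = 1.
  159 = 15*10 + 9, so a_2 = 15.
  10 = 1*9 + 1, so a_3 = 1.
  9 = 9*1 + 0, so a_4 = 9.
The remainder reaches 0 after 5 divisions, so the expansion has 5 partial quotients, read off in order.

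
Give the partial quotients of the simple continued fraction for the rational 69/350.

[0; 5, 13, 1, 4]

Run the Euclidean algorithm on 69 and 350; the successive quotients are the partial quotients a_0, a_1, ... (each step inverts the fractional part left over by the previous one):
  69 = 0*350 + 69, so a_0 = 0.
  350 = 5*69 + 5, so a_1 = 5.
  69 = 13*5 + 4, so a_2 = 13.
  5 = 1*4 + 1, so a_3 = 1.
  4 = 4*1 + 0, so a_4 = 4.
The remainder reaches 0 after 5 divisions, so the expansion has 5 partial quotients, read off in order.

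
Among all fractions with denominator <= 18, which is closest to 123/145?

11/13

Expand x = 123/145 as a continued fraction with the Euclidean algorithm:
  123 = 0*145 + 123, so a_0 = 0.
  145 = 1*123 + 22, so a_1 = 1.
  123 = 5*22 + 13, so a_2 = 5.
  22 = 1*13 + 9, so a_3 = 1.
  13 = 1*9 + 4, so a_4 = 1.
  9 = 2*4 + 1, so a_5 = 2.
  4 = 4*1 + 0, so a_6 = 4.
so x = [0; 1, 5, 1, 1, 2, 4].
Convergents (p_i = a_i*p_{i-1} + p_{i-2}, q_i = a_i*q_{i-1} + q_{i-2} with p_{-2}=0, p_{-1}=1, q_{-2}=1, q_{-1}=0), until the denominator exceeds 18:
  i=0: a_0=0, p_0 = 0*1 + 0 = 0, q_0 = 0*0 + 1 = 1.
  i=1: a_1=1, p_1 = 1*0 + 1 = 1, q_1 = 1*1 + 0 = 1.
  i=2: a_2=5, p_2 = 5*1 + 0 = 5, q_2 = 5*1 + 1 = 6.
  i=3: a_3=1, p_3 = 1*5 + 1 = 6, q_3 = 1*6 + 1 = 7.
  i=4: a_4=1, p_4 = 1*6 + 5 = 11, q_4 = 1*7 + 6 = 13.
  i=5: a_5=2, p_5 = 2*11 + 6 = 28, q_5 = 2*13 + 7 = 33.
q_5 = 33 > 18, so the last convergent with denominator <= 18 is p_4/q_4 = 11/13.
The closest fraction with denominator <= 18 is either p_4/q_4 or the intermediate fraction (k*p_4 + p_3)/(k*q_4 + q_3) with the largest k >= 1 whose denominator stays <= 18; these approach x as k grows, and every other convergent or intermediate fraction in range is farther away.
Largest k: floor((18 - q_3)/q_4) = floor((18 - 7)/13) = 0.
Since k = 0, no intermediate fraction beyond p_4/q_4 has denominator <= 18, so the convergent 11/13 is the closest (its error is |123*13 - 11*145|/(145*13) = 4/1885).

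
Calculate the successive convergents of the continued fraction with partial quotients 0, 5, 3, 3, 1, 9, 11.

0/1, 1/5, 3/16, 10/53, 13/69, 127/674, 1410/7483

Using the convergent recurrence p_i = a_i*p_{i-1} + p_{i-2}, q_i = a_i*q_{i-1} + q_{i-2} with p_{-2}=0, p_{-1}=1, q_{-2}=1, q_{-1}=0:
  i=0: a_0=0, p_0 = 0*1 + 0 = 0, q_0 = 0*0 + 1 = 1.
  i=1: a_1=5, p_1 = 5*0 + 1 = 1, q_1 = 5*1 + 0 = 5.
  i=2: a_2=3, p_2 = 3*1 + 0 = 3, q_2 = 3*5 + 1 = 16.
  i=3: a_3=3, p_3 = 3*3 + 1 = 10, q_3 = 3*16 + 5 = 53.
  i=4: a_4=1, p_4 = 1*10 + 3 = 13, q_4 = 1*53 + 16 = 69.
  i=5: a_5=9, p_5 = 9*13 + 10 = 127, q_5 = 9*69 + 53 = 674.
  i=6: a_6=11, p_6 = 11*127 + 13 = 1410, q_6 = 11*674 + 69 = 7483.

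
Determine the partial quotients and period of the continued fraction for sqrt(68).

Write x_i = (sqrt(68) + m_i)/d_i with (m_0, d_0) = (0, 1). a_0 = floor(sqrt(68)) = 8, since 8^2 = 64 <= 68 < 81 = 9^2.
Iterate m_{i+1} = d_i*a_i - m_i, d_{i+1} = (68 - m_{i+1}^2)/d_i, a_{i+1} = floor((a_0 + m_{i+1})/d_{i+1}):
  m_1 = 1*8 - 0 = 8, d_1 = (68 - 8^2)/1 = 4/1 = 4, a_1 = floor((8 + 8)/4) = 4.
  m_2 = 4*4 - 8 = 8, d_2 = (68 - 8^2)/4 = 4/4 = 1, a_2 = floor((8 + 8)/1) = 16.
  m_3 = 1*16 - 8 = 8, d_3 = (68 - 8^2)/1 = 4/1 = 4: (m_3, d_3) = (m_1, d_1) = (8, 4), so from here the quotients repeat a_1, a_2; the period length is 2.
Hence the expansion of sqrt(68) is a_0 = 8 followed by the repeating block 4, 16 (period 2).

[8; (4, 16)]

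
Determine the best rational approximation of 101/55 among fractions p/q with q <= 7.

Expand x = 101/55 as a continued fraction with the Euclidean algorithm:
  101 = 1*55 + 46, so a_0 = 1.
  55 = 1*46 + 9, so a_1 = 1.
  46 = 5*9 + 1, so a_2 = 5.
  9 = 9*1 + 0, so a_3 = 9.
so x = [1; 1, 5, 9].
Convergents (p_i = a_i*p_{i-1} + p_{i-2}, q_i = a_i*q_{i-1} + q_{i-2} with p_{-2}=0, p_{-1}=1, q_{-2}=1, q_{-1}=0), until the denominator exceeds 7:
  i=0: a_0=1, p_0 = 1*1 + 0 = 1, q_0 = 1*0 + 1 = 1.
  i=1: a_1=1, p_1 = 1*1 + 1 = 2, q_1 = 1*1 + 0 = 1.
  i=2: a_2=5, p_2 = 5*2 + 1 = 11, q_2 = 5*1 + 1 = 6.
  i=3: a_3=9, p_3 = 9*11 + 2 = 101, q_3 = 9*6 + 1 = 55.
q_3 = 55 > 7, so the last convergent with denominator <= 7 is p_2/q_2 = 11/6.
The closest fraction with denominator <= 7 is either p_2/q_2 or the intermediate fraction (k*p_2 + p_1)/(k*q_2 + q_1) with the largest k >= 1 whose denominator stays <= 7; these approach x as k grows, and every other convergent or intermediate fraction in range is farther away.
Largest k: floor((7 - q_1)/q_2) = floor((7 - 1)/6) = 1.
That gives (1*11 + 2)/(1*6 + 1) = 13/7.
Compare the errors: |x - 11/6| = |101*6 - 11*55|/(55*6) = 1/330, and |x - 13/7| = |101*7 - 13*55|/(55*7) = 8/385.
Cross-multiplying, 1*385 = 385 < 2640 = 8*330, so 1/330 is smaller: the convergent 11/6 is closer to x than 13/7.

11/6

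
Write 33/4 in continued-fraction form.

Run the Euclidean algorithm on 33 and 4; the successive quotients are the partial quotients a_0, a_1, ... (each step inverts the fractional part left over by the previous one):
  33 = 8*4 + 1, so a_0 = 8.
  4 = 4*1 + 0, so a_1 = 4.
The remainder reaches 0 after 2 divisions, so the expansion has 2 partial quotients, read off in order.

[8; 4]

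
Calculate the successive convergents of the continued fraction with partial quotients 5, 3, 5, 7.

Using the convergent recurrence p_i = a_i*p_{i-1} + p_{i-2}, q_i = a_i*q_{i-1} + q_{i-2} with p_{-2}=0, p_{-1}=1, q_{-2}=1, q_{-1}=0:
  i=0: a_0=5, p_0 = 5*1 + 0 = 5, q_0 = 5*0 + 1 = 1.
  i=1: a_1=3, p_1 = 3*5 + 1 = 16, q_1 = 3*1 + 0 = 3.
  i=2: a_2=5, p_2 = 5*16 + 5 = 85, q_2 = 5*3 + 1 = 16.
  i=3: a_3=7, p_3 = 7*85 + 16 = 611, q_3 = 7*16 + 3 = 115.

5/1, 16/3, 85/16, 611/115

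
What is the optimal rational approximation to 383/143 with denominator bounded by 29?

75/28

Expand x = 383/143 as a continued fraction with the Euclidean algorithm:
  383 = 2*143 + 97, so a_0 = 2.
  143 = 1*97 + 46, so a_1 = 1.
  97 = 2*46 + 5, so a_2 = 2.
  46 = 9*5 + 1, so a_3 = 9.
  5 = 5*1 + 0, so a_4 = 5.
so x = [2; 1, 2, 9, 5].
Convergents (p_i = a_i*p_{i-1} + p_{i-2}, q_i = a_i*q_{i-1} + q_{i-2} with p_{-2}=0, p_{-1}=1, q_{-2}=1, q_{-1}=0), until the denominator exceeds 29:
  i=0: a_0=2, p_0 = 2*1 + 0 = 2, q_0 = 2*0 + 1 = 1.
  i=1: a_1=1, p_1 = 1*2 + 1 = 3, q_1 = 1*1 + 0 = 1.
  i=2: a_2=2, p_2 = 2*3 + 2 = 8, q_2 = 2*1 + 1 = 3.
  i=3: a_3=9, p_3 = 9*8 + 3 = 75, q_3 = 9*3 + 1 = 28.
  i=4: a_4=5, p_4 = 5*75 + 8 = 383, q_4 = 5*28 + 3 = 143.
q_4 = 143 > 29, so the last convergent with denominator <= 29 is p_3/q_3 = 75/28.
The closest fraction with denominator <= 29 is either p_3/q_3 or the intermediate fraction (k*p_3 + p_2)/(k*q_3 + q_2) with the largest k >= 1 whose denominator stays <= 29; these approach x as k grows, and every other convergent or intermediate fraction in range is farther away.
Largest k: floor((29 - q_2)/q_3) = floor((29 - 3)/28) = 0.
Since k = 0, no intermediate fraction beyond p_3/q_3 has denominator <= 29, so the convergent 75/28 is the closest (its error is |383*28 - 75*143|/(143*28) = 1/4004).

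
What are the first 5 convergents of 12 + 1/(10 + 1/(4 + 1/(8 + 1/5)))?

12/1, 121/10, 496/41, 4089/338, 20941/1731

Using the convergent recurrence p_i = a_i*p_{i-1} + p_{i-2}, q_i = a_i*q_{i-1} + q_{i-2} with p_{-2}=0, p_{-1}=1, q_{-2}=1, q_{-1}=0:
  i=0: a_0=12, p_0 = 12*1 + 0 = 12, q_0 = 12*0 + 1 = 1.
  i=1: a_1=10, p_1 = 10*12 + 1 = 121, q_1 = 10*1 + 0 = 10.
  i=2: a_2=4, p_2 = 4*121 + 12 = 496, q_2 = 4*10 + 1 = 41.
  i=3: a_3=8, p_3 = 8*496 + 121 = 4089, q_3 = 8*41 + 10 = 338.
  i=4: a_4=5, p_4 = 5*4089 + 496 = 20941, q_4 = 5*338 + 41 = 1731.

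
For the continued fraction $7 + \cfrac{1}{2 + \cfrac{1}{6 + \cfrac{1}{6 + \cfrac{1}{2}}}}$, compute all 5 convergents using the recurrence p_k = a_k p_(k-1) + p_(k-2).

7/1, 15/2, 97/13, 597/80, 1291/173

Using the convergent recurrence p_i = a_i*p_{i-1} + p_{i-2}, q_i = a_i*q_{i-1} + q_{i-2} with p_{-2}=0, p_{-1}=1, q_{-2}=1, q_{-1}=0:
  i=0: a_0=7, p_0 = 7*1 + 0 = 7, q_0 = 7*0 + 1 = 1.
  i=1: a_1=2, p_1 = 2*7 + 1 = 15, q_1 = 2*1 + 0 = 2.
  i=2: a_2=6, p_2 = 6*15 + 7 = 97, q_2 = 6*2 + 1 = 13.
  i=3: a_3=6, p_3 = 6*97 + 15 = 597, q_3 = 6*13 + 2 = 80.
  i=4: a_4=2, p_4 = 2*597 + 97 = 1291, q_4 = 2*80 + 13 = 173.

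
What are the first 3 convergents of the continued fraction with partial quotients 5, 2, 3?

5/1, 11/2, 38/7

Using the convergent recurrence p_i = a_i*p_{i-1} + p_{i-2}, q_i = a_i*q_{i-1} + q_{i-2} with p_{-2}=0, p_{-1}=1, q_{-2}=1, q_{-1}=0:
  i=0: a_0=5, p_0 = 5*1 + 0 = 5, q_0 = 5*0 + 1 = 1.
  i=1: a_1=2, p_1 = 2*5 + 1 = 11, q_1 = 2*1 + 0 = 2.
  i=2: a_2=3, p_2 = 3*11 + 5 = 38, q_2 = 3*2 + 1 = 7.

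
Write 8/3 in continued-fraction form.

[2; 1, 2]

Run the Euclidean algorithm on 8 and 3; the successive quotients are the partial quotients a_0, a_1, ... (each step inverts the fractional part left over by the previous one):
  8 = 2*3 + 2, so a_0 = 2.
  3 = 1*2 + 1, so a_1 = 1.
  2 = 2*1 + 0, so a_2 = 2.
The remainder reaches 0 after 3 divisions, so the expansion has 3 partial quotients, read off in order.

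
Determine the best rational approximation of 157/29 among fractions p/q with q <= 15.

Expand x = 157/29 as a continued fraction with the Euclidean algorithm:
  157 = 5*29 + 12, so a_0 = 5.
  29 = 2*12 + 5, so a_1 = 2.
  12 = 2*5 + 2, so a_2 = 2.
  5 = 2*2 + 1, so a_3 = 2.
  2 = 2*1 + 0, so a_4 = 2.
so x = [5; 2, 2, 2, 2].
Convergents (p_i = a_i*p_{i-1} + p_{i-2}, q_i = a_i*q_{i-1} + q_{i-2} with p_{-2}=0, p_{-1}=1, q_{-2}=1, q_{-1}=0), until the denominator exceeds 15:
  i=0: a_0=5, p_0 = 5*1 + 0 = 5, q_0 = 5*0 + 1 = 1.
  i=1: a_1=2, p_1 = 2*5 + 1 = 11, q_1 = 2*1 + 0 = 2.
  i=2: a_2=2, p_2 = 2*11 + 5 = 27, q_2 = 2*2 + 1 = 5.
  i=3: a_3=2, p_3 = 2*27 + 11 = 65, q_3 = 2*5 + 2 = 12.
  i=4: a_4=2, p_4 = 2*65 + 27 = 157, q_4 = 2*12 + 5 = 29.
q_4 = 29 > 15, so the last convergent with denominator <= 15 is p_3/q_3 = 65/12.
The closest fraction with denominator <= 15 is either p_3/q_3 or the intermediate fraction (k*p_3 + p_2)/(k*q_3 + q_2) with the largest k >= 1 whose denominator stays <= 15; these approach x as k grows, and every other convergent or intermediate fraction in range is farther away.
Largest k: floor((15 - q_2)/q_3) = floor((15 - 5)/12) = 0.
Since k = 0, no intermediate fraction beyond p_3/q_3 has denominator <= 15, so the convergent 65/12 is the closest (its error is |157*12 - 65*29|/(29*12) = 1/348).

65/12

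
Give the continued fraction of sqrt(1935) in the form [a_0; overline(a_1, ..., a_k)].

[43; overline(1, 86)]

Write x_i = (sqrt(1935) + m_i)/d_i with (m_0, d_0) = (0, 1). a_0 = floor(sqrt(1935)) = 43, since 43^2 = 1849 <= 1935 < 1936 = 44^2.
Iterate m_{i+1} = d_i*a_i - m_i, d_{i+1} = (1935 - m_{i+1}^2)/d_i, a_{i+1} = floor((a_0 + m_{i+1})/d_{i+1}):
  m_1 = 1*43 - 0 = 43, d_1 = (1935 - 43^2)/1 = 86/1 = 86, a_1 = floor((43 + 43)/86) = 1.
  m_2 = 86*1 - 43 = 43, d_2 = (1935 - 43^2)/86 = 86/86 = 1, a_2 = floor((43 + 43)/1) = 86.
  m_3 = 1*86 - 43 = 43, d_3 = (1935 - 43^2)/1 = 86/1 = 86: (m_3, d_3) = (m_1, d_1) = (43, 86), so from here the quotients repeat a_1, a_2; the period length is 2.
Hence the expansion of sqrt(1935) is a_0 = 43 followed by the repeating block 1, 86 (period 2).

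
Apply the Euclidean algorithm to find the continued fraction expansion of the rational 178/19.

[9; 2, 1, 2, 2]

Run the Euclidean algorithm on 178 and 19; the successive quotients are the partial quotients a_0, a_1, ... (each step inverts the fractional part left over by the previous one):
  178 = 9*19 + 7, so a_0 = 9.
  19 = 2*7 + 5, so a_1 = 2.
  7 = 1*5 + 2, so a_2 = 1.
  5 = 2*2 + 1, so a_3 = 2.
  2 = 2*1 + 0, so a_4 = 2.
The remainder reaches 0 after 5 divisions, so the expansion has 5 partial quotients, read off in order.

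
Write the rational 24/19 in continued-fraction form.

Run the Euclidean algorithm on 24 and 19; the successive quotients are the partial quotients a_0, a_1, ... (each step inverts the fractional part left over by the previous one):
  24 = 1*19 + 5, so a_0 = 1.
  19 = 3*5 + 4, so a_1 = 3.
  5 = 1*4 + 1, so a_2 = 1.
  4 = 4*1 + 0, so a_3 = 4.
The remainder reaches 0 after 4 divisions, so the expansion has 4 partial quotients, read off in order.

[1; 3, 1, 4]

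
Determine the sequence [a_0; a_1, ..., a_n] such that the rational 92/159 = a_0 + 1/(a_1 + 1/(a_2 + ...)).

Run the Euclidean algorithm on 92 and 159; the successive quotients are the partial quotients a_0, a_1, ... (each step inverts the fractional part left over by the previous one):
  92 = 0*159 + 92, so a_0 = 0.
  159 = 1*92 + 67, so a_1 = 1.
  92 = 1*67 + 25, so a_2 = 1.
  67 = 2*25 + 17, so a_3 = 2.
  25 = 1*17 + 8, so a_4 = 1.
  17 = 2*8 + 1, so a_5 = 2.
  8 = 8*1 + 0, so a_6 = 8.
The remainder reaches 0 after 7 divisions, so the expansion has 7 partial quotients, read off in order.

[0; 1, 1, 2, 1, 2, 8]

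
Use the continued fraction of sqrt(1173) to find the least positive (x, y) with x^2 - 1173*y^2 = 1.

First expand sqrt(1173) as a continued fraction. With x_i = (sqrt(1173) + m_i)/d_i and (m_0, d_0) = (0, 1): a_0 = floor(sqrt(1173)) = 34, since 34^2 = 1156 <= 1173 < 1225 = 35^2.
Iterate m_{i+1} = d_i*a_i - m_i, d_{i+1} = (1173 - m_{i+1}^2)/d_i, a_{i+1} = floor((a_0 + m_{i+1})/d_{i+1}):
  m_1 = 1*34 - 0 = 34, d_1 = (1173 - 34^2)/1 = 17/1 = 17, a_1 = floor((34 + 34)/17) = 4.
  m_2 = 17*4 - 34 = 34, d_2 = (1173 - 34^2)/17 = 17/17 = 1, a_2 = floor((34 + 34)/1) = 68.
  m_3 = 1*68 - 34 = 34, d_3 = (1173 - 34^2)/1 = 17/1 = 17: (m_3, d_3) = (m_1, d_1) = (34, 17), so from here the quotients repeat a_1, a_2; the period length is 2.
So sqrt(1173) = [34; (4, 68)] with period length k = 2.
k is even, so the fundamental solution of x^2 - 1173y^2 = 1 is (p_{k-1}, q_{k-1}) = (p_1, q_1); compute convergents through index 1.
Convergents (p_i = a_i*p_{i-1} + p_{i-2}, q_i = a_i*q_{i-1} + q_{i-2} with p_{-2}=0, p_{-1}=1, q_{-2}=1, q_{-1}=0):
  i=0: a_0=34, p_0 = 34*1 + 0 = 34, q_0 = 34*0 + 1 = 1.
  i=1: a_1=4, p_1 = 4*34 + 1 = 137, q_1 = 4*1 + 0 = 4.
Check: 137^2 - 1173*4^2 = 18769 - 18768 = 1, so (x, y) = (137, 4) solves the equation, and by the theorem it is the least positive solution.

(x, y) = (137, 4)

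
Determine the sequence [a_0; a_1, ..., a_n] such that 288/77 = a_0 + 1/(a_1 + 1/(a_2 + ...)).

[3; 1, 2, 1, 5, 1, 2]

Run the Euclidean algorithm on 288 and 77; the successive quotients are the partial quotients a_0, a_1, ... (each step inverts the fractional part left over by the previous one):
  288 = 3*77 + 57, so a_0 = 3.
  77 = 1*57 + 20, so a_1 = 1.
  57 = 2*20 + 17, so a_2 = 2.
  20 = 1*17 + 3, so a_3 = 1.
  17 = 5*3 + 2, so a_4 = 5.
  3 = 1*2 + 1, so a_5 = 1.
  2 = 2*1 + 0, so a_6 = 2.
The remainder reaches 0 after 7 divisions, so the expansion has 7 partial quotients, read off in order.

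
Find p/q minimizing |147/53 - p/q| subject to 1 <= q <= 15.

25/9

Expand x = 147/53 as a continued fraction with the Euclidean algorithm:
  147 = 2*53 + 41, so a_0 = 2.
  53 = 1*41 + 12, so a_1 = 1.
  41 = 3*12 + 5, so a_2 = 3.
  12 = 2*5 + 2, so a_3 = 2.
  5 = 2*2 + 1, so a_4 = 2.
  2 = 2*1 + 0, so a_5 = 2.
so x = [2; 1, 3, 2, 2, 2].
Convergents (p_i = a_i*p_{i-1} + p_{i-2}, q_i = a_i*q_{i-1} + q_{i-2} with p_{-2}=0, p_{-1}=1, q_{-2}=1, q_{-1}=0), until the denominator exceeds 15:
  i=0: a_0=2, p_0 = 2*1 + 0 = 2, q_0 = 2*0 + 1 = 1.
  i=1: a_1=1, p_1 = 1*2 + 1 = 3, q_1 = 1*1 + 0 = 1.
  i=2: a_2=3, p_2 = 3*3 + 2 = 11, q_2 = 3*1 + 1 = 4.
  i=3: a_3=2, p_3 = 2*11 + 3 = 25, q_3 = 2*4 + 1 = 9.
  i=4: a_4=2, p_4 = 2*25 + 11 = 61, q_4 = 2*9 + 4 = 22.
q_4 = 22 > 15, so the last convergent with denominator <= 15 is p_3/q_3 = 25/9.
The closest fraction with denominator <= 15 is either p_3/q_3 or the intermediate fraction (k*p_3 + p_2)/(k*q_3 + q_2) with the largest k >= 1 whose denominator stays <= 15; these approach x as k grows, and every other convergent or intermediate fraction in range is farther away.
Largest k: floor((15 - q_2)/q_3) = floor((15 - 4)/9) = 1.
That gives (1*25 + 11)/(1*9 + 4) = 36/13.
Compare the errors: |x - 25/9| = |147*9 - 25*53|/(53*9) = 2/477, and |x - 36/13| = |147*13 - 36*53|/(53*13) = 3/689.
Cross-multiplying, 2*689 = 1378 < 1431 = 3*477, so 2/477 is smaller: the convergent 25/9 is closer to x than 36/13.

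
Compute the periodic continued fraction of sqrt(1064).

[32; (1, 1, 1, 1, 1, 1, 1, 64)]

Write x_i = (sqrt(1064) + m_i)/d_i with (m_0, d_0) = (0, 1). a_0 = floor(sqrt(1064)) = 32, since 32^2 = 1024 <= 1064 < 1089 = 33^2.
Iterate m_{i+1} = d_i*a_i - m_i, d_{i+1} = (1064 - m_{i+1}^2)/d_i, a_{i+1} = floor((a_0 + m_{i+1})/d_{i+1}):
  m_1 = 1*32 - 0 = 32, d_1 = (1064 - 32^2)/1 = 40/1 = 40, a_1 = floor((32 + 32)/40) = 1.
  m_2 = 40*1 - 32 = 8, d_2 = (1064 - 8^2)/40 = 1000/40 = 25, a_2 = floor((32 + 8)/25) = 1.
  m_3 = 25*1 - 8 = 17, d_3 = (1064 - 17^2)/25 = 775/25 = 31, a_3 = floor((32 + 17)/31) = 1.
  m_4 = 31*1 - 17 = 14, d_4 = (1064 - 14^2)/31 = 868/31 = 28, a_4 = floor((32 + 14)/28) = 1.
  m_5 = 28*1 - 14 = 14, d_5 = (1064 - 14^2)/28 = 868/28 = 31, a_5 = floor((32 + 14)/31) = 1.
  m_6 = 31*1 - 14 = 17, d_6 = (1064 - 17^2)/31 = 775/31 = 25, a_6 = floor((32 + 17)/25) = 1.
  m_7 = 25*1 - 17 = 8, d_7 = (1064 - 8^2)/25 = 1000/25 = 40, a_7 = floor((32 + 8)/40) = 1.
  m_8 = 40*1 - 8 = 32, d_8 = (1064 - 32^2)/40 = 40/40 = 1, a_8 = floor((32 + 32)/1) = 64.
  m_9 = 1*64 - 32 = 32, d_9 = (1064 - 32^2)/1 = 40/1 = 40: (m_9, d_9) = (m_1, d_1) = (32, 40), so from here the quotients repeat a_1, ..., a_8; the period length is 8.
Hence the expansion of sqrt(1064) is a_0 = 32 followed by the repeating block 1, 1, 1, 1, 1, 1, 1, 64 (period 8).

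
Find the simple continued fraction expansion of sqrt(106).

Write x_i = (sqrt(106) + m_i)/d_i with (m_0, d_0) = (0, 1). a_0 = floor(sqrt(106)) = 10, since 10^2 = 100 <= 106 < 121 = 11^2.
Iterate m_{i+1} = d_i*a_i - m_i, d_{i+1} = (106 - m_{i+1}^2)/d_i, a_{i+1} = floor((a_0 + m_{i+1})/d_{i+1}):
  m_1 = 1*10 - 0 = 10, d_1 = (106 - 10^2)/1 = 6/1 = 6, a_1 = floor((10 + 10)/6) = 3.
  m_2 = 6*3 - 10 = 8, d_2 = (106 - 8^2)/6 = 42/6 = 7, a_2 = floor((10 + 8)/7) = 2.
  m_3 = 7*2 - 8 = 6, d_3 = (106 - 6^2)/7 = 70/7 = 10, a_3 = floor((10 + 6)/10) = 1.
  m_4 = 10*1 - 6 = 4, d_4 = (106 - 4^2)/10 = 90/10 = 9, a_4 = floor((10 + 4)/9) = 1.
  m_5 = 9*1 - 4 = 5, d_5 = (106 - 5^2)/9 = 81/9 = 9, a_5 = floor((10 + 5)/9) = 1.
  m_6 = 9*1 - 5 = 4, d_6 = (106 - 4^2)/9 = 90/9 = 10, a_6 = floor((10 + 4)/10) = 1.
  m_7 = 10*1 - 4 = 6, d_7 = (106 - 6^2)/10 = 70/10 = 7, a_7 = floor((10 + 6)/7) = 2.
  m_8 = 7*2 - 6 = 8, d_8 = (106 - 8^2)/7 = 42/7 = 6, a_8 = floor((10 + 8)/6) = 3.
  m_9 = 6*3 - 8 = 10, d_9 = (106 - 10^2)/6 = 6/6 = 1, a_9 = floor((10 + 10)/1) = 20.
  m_10 = 1*20 - 10 = 10, d_10 = (106 - 10^2)/1 = 6/1 = 6: (m_10, d_10) = (m_1, d_1) = (10, 6), so from here the quotients repeat a_1, ..., a_9; the period length is 9.
Hence the expansion of sqrt(106) is a_0 = 10 followed by the repeating block 3, 2, 1, 1, 1, 1, 2, 3, 20 (period 9).

[10; (3, 2, 1, 1, 1, 1, 2, 3, 20)]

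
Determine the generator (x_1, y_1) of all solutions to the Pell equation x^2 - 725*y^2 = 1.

(x, y) = (9801, 364)

First expand sqrt(725) as a continued fraction. With x_i = (sqrt(725) + m_i)/d_i and (m_0, d_0) = (0, 1): a_0 = floor(sqrt(725)) = 26, since 26^2 = 676 <= 725 < 729 = 27^2.
Iterate m_{i+1} = d_i*a_i - m_i, d_{i+1} = (725 - m_{i+1}^2)/d_i, a_{i+1} = floor((a_0 + m_{i+1})/d_{i+1}):
  m_1 = 1*26 - 0 = 26, d_1 = (725 - 26^2)/1 = 49/1 = 49, a_1 = floor((26 + 26)/49) = 1.
  m_2 = 49*1 - 26 = 23, d_2 = (725 - 23^2)/49 = 196/49 = 4, a_2 = floor((26 + 23)/4) = 12.
  m_3 = 4*12 - 23 = 25, d_3 = (725 - 25^2)/4 = 100/4 = 25, a_3 = floor((26 + 25)/25) = 2.
  m_4 = 25*2 - 25 = 25, d_4 = (725 - 25^2)/25 = 100/25 = 4, a_4 = floor((26 + 25)/4) = 12.
  m_5 = 4*12 - 25 = 23, d_5 = (725 - 23^2)/4 = 196/4 = 49, a_5 = floor((26 + 23)/49) = 1.
  m_6 = 49*1 - 23 = 26, d_6 = (725 - 26^2)/49 = 49/49 = 1, a_6 = floor((26 + 26)/1) = 52.
  m_7 = 1*52 - 26 = 26, d_7 = (725 - 26^2)/1 = 49/1 = 49: (m_7, d_7) = (m_1, d_1) = (26, 49), so from here the quotients repeat a_1, ..., a_6; the period length is 6.
So sqrt(725) = [26; (1, 12, 2, 12, 1, 52)] with period length k = 6.
k is even, so the fundamental solution of x^2 - 725y^2 = 1 is (p_{k-1}, q_{k-1}) = (p_5, q_5); compute convergents through index 5.
Convergents (p_i = a_i*p_{i-1} + p_{i-2}, q_i = a_i*q_{i-1} + q_{i-2} with p_{-2}=0, p_{-1}=1, q_{-2}=1, q_{-1}=0):
  i=0: a_0=26, p_0 = 26*1 + 0 = 26, q_0 = 26*0 + 1 = 1.
  i=1: a_1=1, p_1 = 1*26 + 1 = 27, q_1 = 1*1 + 0 = 1.
  i=2: a_2=12, p_2 = 12*27 + 26 = 350, q_2 = 12*1 + 1 = 13.
  i=3: a_3=2, p_3 = 2*350 + 27 = 727, q_3 = 2*13 + 1 = 27.
  i=4: a_4=12, p_4 = 12*727 + 350 = 9074, q_4 = 12*27 + 13 = 337.
  i=5: a_5=1, p_5 = 1*9074 + 727 = 9801, q_5 = 1*337 + 27 = 364.
Check: 9801^2 - 725*364^2 = 96059601 - 96059600 = 1, so (x, y) = (9801, 364) solves the equation, and by the theorem it is the least positive solution.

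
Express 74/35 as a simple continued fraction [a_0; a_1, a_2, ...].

[2; 8, 1, 3]

Run the Euclidean algorithm on 74 and 35; the successive quotients are the partial quotients a_0, a_1, ... (each step inverts the fractional part left over by the previous one):
  74 = 2*35 + 4, so a_0 = 2.
  35 = 8*4 + 3, so a_1 = 8.
  4 = 1*3 + 1, so a_2 = 1.
  3 = 3*1 + 0, so a_3 = 3.
The remainder reaches 0 after 4 divisions, so the expansion has 4 partial quotients, read off in order.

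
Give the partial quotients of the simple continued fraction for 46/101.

Run the Euclidean algorithm on 46 and 101; the successive quotients are the partial quotients a_0, a_1, ... (each step inverts the fractional part left over by the previous one):
  46 = 0*101 + 46, so a_0 = 0.
  101 = 2*46 + 9, so a_1 = 2.
  46 = 5*9 + 1, so a_2 = 5.
  9 = 9*1 + 0, so a_3 = 9.
The remainder reaches 0 after 4 divisions, so the expansion has 4 partial quotients, read off in order.

[0; 2, 5, 9]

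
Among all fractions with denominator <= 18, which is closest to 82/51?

29/18

Expand x = 82/51 as a continued fraction with the Euclidean algorithm:
  82 = 1*51 + 31, so a_0 = 1.
  51 = 1*31 + 20, so a_1 = 1.
  31 = 1*20 + 11, so a_2 = 1.
  20 = 1*11 + 9, so a_3 = 1.
  11 = 1*9 + 2, so a_4 = 1.
  9 = 4*2 + 1, so a_5 = 4.
  2 = 2*1 + 0, so a_6 = 2.
so x = [1; 1, 1, 1, 1, 4, 2].
Convergents (p_i = a_i*p_{i-1} + p_{i-2}, q_i = a_i*q_{i-1} + q_{i-2} with p_{-2}=0, p_{-1}=1, q_{-2}=1, q_{-1}=0), until the denominator exceeds 18:
  i=0: a_0=1, p_0 = 1*1 + 0 = 1, q_0 = 1*0 + 1 = 1.
  i=1: a_1=1, p_1 = 1*1 + 1 = 2, q_1 = 1*1 + 0 = 1.
  i=2: a_2=1, p_2 = 1*2 + 1 = 3, q_2 = 1*1 + 1 = 2.
  i=3: a_3=1, p_3 = 1*3 + 2 = 5, q_3 = 1*2 + 1 = 3.
  i=4: a_4=1, p_4 = 1*5 + 3 = 8, q_4 = 1*3 + 2 = 5.
  i=5: a_5=4, p_5 = 4*8 + 5 = 37, q_5 = 4*5 + 3 = 23.
q_5 = 23 > 18, so the last convergent with denominator <= 18 is p_4/q_4 = 8/5.
The closest fraction with denominator <= 18 is either p_4/q_4 or the intermediate fraction (k*p_4 + p_3)/(k*q_4 + q_3) with the largest k >= 1 whose denominator stays <= 18; these approach x as k grows, and every other convergent or intermediate fraction in range is farther away.
Largest k: floor((18 - q_3)/q_4) = floor((18 - 3)/5) = 3.
That gives (3*8 + 5)/(3*5 + 3) = 29/18.
Compare the errors: |x - 8/5| = |82*5 - 8*51|/(51*5) = 2/255, and |x - 29/18| = |82*18 - 29*51|/(51*18) = 3/918.
Cross-multiplying, 3*255 = 765 < 1836 = 2*918, so 3/918 is smaller: the intermediate fraction 29/18 is closer to x than 8/5.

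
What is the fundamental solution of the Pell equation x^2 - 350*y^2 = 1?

(x, y) = (449, 24)

First expand sqrt(350) as a continued fraction. With x_i = (sqrt(350) + m_i)/d_i and (m_0, d_0) = (0, 1): a_0 = floor(sqrt(350)) = 18, since 18^2 = 324 <= 350 < 361 = 19^2.
Iterate m_{i+1} = d_i*a_i - m_i, d_{i+1} = (350 - m_{i+1}^2)/d_i, a_{i+1} = floor((a_0 + m_{i+1})/d_{i+1}):
  m_1 = 1*18 - 0 = 18, d_1 = (350 - 18^2)/1 = 26/1 = 26, a_1 = floor((18 + 18)/26) = 1.
  m_2 = 26*1 - 18 = 8, d_2 = (350 - 8^2)/26 = 286/26 = 11, a_2 = floor((18 + 8)/11) = 2.
  m_3 = 11*2 - 8 = 14, d_3 = (350 - 14^2)/11 = 154/11 = 14, a_3 = floor((18 + 14)/14) = 2.
  m_4 = 14*2 - 14 = 14, d_4 = (350 - 14^2)/14 = 154/14 = 11, a_4 = floor((18 + 14)/11) = 2.
  m_5 = 11*2 - 14 = 8, d_5 = (350 - 8^2)/11 = 286/11 = 26, a_5 = floor((18 + 8)/26) = 1.
  m_6 = 26*1 - 8 = 18, d_6 = (350 - 18^2)/26 = 26/26 = 1, a_6 = floor((18 + 18)/1) = 36.
  m_7 = 1*36 - 18 = 18, d_7 = (350 - 18^2)/1 = 26/1 = 26: (m_7, d_7) = (m_1, d_1) = (18, 26), so from here the quotients repeat a_1, ..., a_6; the period length is 6.
So sqrt(350) = [18; (1, 2, 2, 2, 1, 36)] with period length k = 6.
k is even, so the fundamental solution of x^2 - 350y^2 = 1 is (p_{k-1}, q_{k-1}) = (p_5, q_5); compute convergents through index 5.
Convergents (p_i = a_i*p_{i-1} + p_{i-2}, q_i = a_i*q_{i-1} + q_{i-2} with p_{-2}=0, p_{-1}=1, q_{-2}=1, q_{-1}=0):
  i=0: a_0=18, p_0 = 18*1 + 0 = 18, q_0 = 18*0 + 1 = 1.
  i=1: a_1=1, p_1 = 1*18 + 1 = 19, q_1 = 1*1 + 0 = 1.
  i=2: a_2=2, p_2 = 2*19 + 18 = 56, q_2 = 2*1 + 1 = 3.
  i=3: a_3=2, p_3 = 2*56 + 19 = 131, q_3 = 2*3 + 1 = 7.
  i=4: a_4=2, p_4 = 2*131 + 56 = 318, q_4 = 2*7 + 3 = 17.
  i=5: a_5=1, p_5 = 1*318 + 131 = 449, q_5 = 1*17 + 7 = 24.
Check: 449^2 - 350*24^2 = 201601 - 201600 = 1, so (x, y) = (449, 24) solves the equation, and by the theorem it is the least positive solution.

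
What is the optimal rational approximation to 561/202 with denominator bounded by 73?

25/9

Expand x = 561/202 as a continued fraction with the Euclidean algorithm:
  561 = 2*202 + 157, so a_0 = 2.
  202 = 1*157 + 45, so a_1 = 1.
  157 = 3*45 + 22, so a_2 = 3.
  45 = 2*22 + 1, so a_3 = 2.
  22 = 22*1 + 0, so a_4 = 22.
so x = [2; 1, 3, 2, 22].
Convergents (p_i = a_i*p_{i-1} + p_{i-2}, q_i = a_i*q_{i-1} + q_{i-2} with p_{-2}=0, p_{-1}=1, q_{-2}=1, q_{-1}=0), until the denominator exceeds 73:
  i=0: a_0=2, p_0 = 2*1 + 0 = 2, q_0 = 2*0 + 1 = 1.
  i=1: a_1=1, p_1 = 1*2 + 1 = 3, q_1 = 1*1 + 0 = 1.
  i=2: a_2=3, p_2 = 3*3 + 2 = 11, q_2 = 3*1 + 1 = 4.
  i=3: a_3=2, p_3 = 2*11 + 3 = 25, q_3 = 2*4 + 1 = 9.
  i=4: a_4=22, p_4 = 22*25 + 11 = 561, q_4 = 22*9 + 4 = 202.
q_4 = 202 > 73, so the last convergent with denominator <= 73 is p_3/q_3 = 25/9.
The closest fraction with denominator <= 73 is either p_3/q_3 or the intermediate fraction (k*p_3 + p_2)/(k*q_3 + q_2) with the largest k >= 1 whose denominator stays <= 73; these approach x as k grows, and every other convergent or intermediate fraction in range is farther away.
Largest k: floor((73 - q_2)/q_3) = floor((73 - 4)/9) = 7.
That gives (7*25 + 11)/(7*9 + 4) = 186/67.
Compare the errors: |x - 25/9| = |561*9 - 25*202|/(202*9) = 1/1818, and |x - 186/67| = |561*67 - 186*202|/(202*67) = 15/13534.
Cross-multiplying, 1*13534 = 13534 < 27270 = 15*1818, so 1/1818 is smaller: the convergent 25/9 is closer to x than 186/67.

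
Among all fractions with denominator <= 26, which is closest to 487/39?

Expand x = 487/39 as a continued fraction with the Euclidean algorithm:
  487 = 12*39 + 19, so a_0 = 12.
  39 = 2*19 + 1, so a_1 = 2.
  19 = 19*1 + 0, so a_2 = 19.
so x = [12; 2, 19].
Convergents (p_i = a_i*p_{i-1} + p_{i-2}, q_i = a_i*q_{i-1} + q_{i-2} with p_{-2}=0, p_{-1}=1, q_{-2}=1, q_{-1}=0), until the denominator exceeds 26:
  i=0: a_0=12, p_0 = 12*1 + 0 = 12, q_0 = 12*0 + 1 = 1.
  i=1: a_1=2, p_1 = 2*12 + 1 = 25, q_1 = 2*1 + 0 = 2.
  i=2: a_2=19, p_2 = 19*25 + 12 = 487, q_2 = 19*2 + 1 = 39.
q_2 = 39 > 26, so the last convergent with denominator <= 26 is p_1/q_1 = 25/2.
The closest fraction with denominator <= 26 is either p_1/q_1 or the intermediate fraction (k*p_1 + p_0)/(k*q_1 + q_0) with the largest k >= 1 whose denominator stays <= 26; these approach x as k grows, and every other convergent or intermediate fraction in range is farther away.
Largest k: floor((26 - q_0)/q_1) = floor((26 - 1)/2) = 12.
That gives (12*25 + 12)/(12*2 + 1) = 312/25.
Compare the errors: |x - 25/2| = |487*2 - 25*39|/(39*2) = 1/78, and |x - 312/25| = |487*25 - 312*39|/(39*25) = 7/975.
Cross-multiplying, 7*78 = 546 < 975 = 1*975, so 7/975 is smaller: the intermediate fraction 312/25 is closer to x than 25/2.

312/25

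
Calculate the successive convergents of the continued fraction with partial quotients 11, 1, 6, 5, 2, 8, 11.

Using the convergent recurrence p_i = a_i*p_{i-1} + p_{i-2}, q_i = a_i*q_{i-1} + q_{i-2} with p_{-2}=0, p_{-1}=1, q_{-2}=1, q_{-1}=0:
  i=0: a_0=11, p_0 = 11*1 + 0 = 11, q_0 = 11*0 + 1 = 1.
  i=1: a_1=1, p_1 = 1*11 + 1 = 12, q_1 = 1*1 + 0 = 1.
  i=2: a_2=6, p_2 = 6*12 + 11 = 83, q_2 = 6*1 + 1 = 7.
  i=3: a_3=5, p_3 = 5*83 + 12 = 427, q_3 = 5*7 + 1 = 36.
  i=4: a_4=2, p_4 = 2*427 + 83 = 937, q_4 = 2*36 + 7 = 79.
  i=5: a_5=8, p_5 = 8*937 + 427 = 7923, q_5 = 8*79 + 36 = 668.
  i=6: a_6=11, p_6 = 11*7923 + 937 = 88090, q_6 = 11*668 + 79 = 7427.

11/1, 12/1, 83/7, 427/36, 937/79, 7923/668, 88090/7427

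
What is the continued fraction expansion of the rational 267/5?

Run the Euclidean algorithm on 267 and 5; the successive quotients are the partial quotients a_0, a_1, ... (each step inverts the fractional part left over by the previous one):
  267 = 53*5 + 2, so a_0 = 53.
  5 = 2*2 + 1, so a_1 = 2.
  2 = 2*1 + 0, so a_2 = 2.
The remainder reaches 0 after 3 divisions, so the expansion has 3 partial quotients, read off in order.

[53; 2, 2]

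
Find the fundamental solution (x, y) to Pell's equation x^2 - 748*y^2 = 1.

(x, y) = (5658247, 206886)

First expand sqrt(748) as a continued fraction. With x_i = (sqrt(748) + m_i)/d_i and (m_0, d_0) = (0, 1): a_0 = floor(sqrt(748)) = 27, since 27^2 = 729 <= 748 < 784 = 28^2.
Iterate m_{i+1} = d_i*a_i - m_i, d_{i+1} = (748 - m_{i+1}^2)/d_i, a_{i+1} = floor((a_0 + m_{i+1})/d_{i+1}):
  m_1 = 1*27 - 0 = 27, d_1 = (748 - 27^2)/1 = 19/1 = 19, a_1 = floor((27 + 27)/19) = 2.
  m_2 = 19*2 - 27 = 11, d_2 = (748 - 11^2)/19 = 627/19 = 33, a_2 = floor((27 + 11)/33) = 1.
  m_3 = 33*1 - 11 = 22, d_3 = (748 - 22^2)/33 = 264/33 = 8, a_3 = floor((27 + 22)/8) = 6.
  m_4 = 8*6 - 22 = 26, d_4 = (748 - 26^2)/8 = 72/8 = 9, a_4 = floor((27 + 26)/9) = 5.
  m_5 = 9*5 - 26 = 19, d_5 = (748 - 19^2)/9 = 387/9 = 43, a_5 = floor((27 + 19)/43) = 1.
  m_6 = 43*1 - 19 = 24, d_6 = (748 - 24^2)/43 = 172/43 = 4, a_6 = floor((27 + 24)/4) = 12.
  m_7 = 4*12 - 24 = 24, d_7 = (748 - 24^2)/4 = 172/4 = 43, a_7 = floor((27 + 24)/43) = 1.
  m_8 = 43*1 - 24 = 19, d_8 = (748 - 19^2)/43 = 387/43 = 9, a_8 = floor((27 + 19)/9) = 5.
  m_9 = 9*5 - 19 = 26, d_9 = (748 - 26^2)/9 = 72/9 = 8, a_9 = floor((27 + 26)/8) = 6.
  m_10 = 8*6 - 26 = 22, d_10 = (748 - 22^2)/8 = 264/8 = 33, a_10 = floor((27 + 22)/33) = 1.
  m_11 = 33*1 - 22 = 11, d_11 = (748 - 11^2)/33 = 627/33 = 19, a_11 = floor((27 + 11)/19) = 2.
  m_12 = 19*2 - 11 = 27, d_12 = (748 - 27^2)/19 = 19/19 = 1, a_12 = floor((27 + 27)/1) = 54.
  m_13 = 1*54 - 27 = 27, d_13 = (748 - 27^2)/1 = 19/1 = 19: (m_13, d_13) = (m_1, d_1) = (27, 19), so from here the quotients repeat a_1, ..., a_12; the period length is 12.
So sqrt(748) = [27; (2, 1, 6, 5, 1, 12, 1, 5, 6, 1, 2, 54)] with period length k = 12.
k is even, so the fundamental solution of x^2 - 748y^2 = 1 is (p_{k-1}, q_{k-1}) = (p_11, q_11); compute convergents through index 11.
Convergents (p_i = a_i*p_{i-1} + p_{i-2}, q_i = a_i*q_{i-1} + q_{i-2} with p_{-2}=0, p_{-1}=1, q_{-2}=1, q_{-1}=0):
  i=0: a_0=27, p_0 = 27*1 + 0 = 27, q_0 = 27*0 + 1 = 1.
  i=1: a_1=2, p_1 = 2*27 + 1 = 55, q_1 = 2*1 + 0 = 2.
  i=2: a_2=1, p_2 = 1*55 + 27 = 82, q_2 = 1*2 + 1 = 3.
  i=3: a_3=6, p_3 = 6*82 + 55 = 547, q_3 = 6*3 + 2 = 20.
  i=4: a_4=5, p_4 = 5*547 + 82 = 2817, q_4 = 5*20 + 3 = 103.
  i=5: a_5=1, p_5 = 1*2817 + 547 = 3364, q_5 = 1*103 + 20 = 123.
  i=6: a_6=12, p_6 = 12*3364 + 2817 = 43185, q_6 = 12*123 + 103 = 1579.
  i=7: a_7=1, p_7 = 1*43185 + 3364 = 46549, q_7 = 1*1579 + 123 = 1702.
  i=8: a_8=5, p_8 = 5*46549 + 43185 = 275930, q_8 = 5*1702 + 1579 = 10089.
  i=9: a_9=6, p_9 = 6*275930 + 46549 = 1702129, q_9 = 6*10089 + 1702 = 62236.
  i=10: a_10=1, p_10 = 1*1702129 + 275930 = 1978059, q_10 = 1*62236 + 10089 = 72325.
  i=11: a_11=2, p_11 = 2*1978059 + 1702129 = 5658247, q_11 = 2*72325 + 62236 = 206886.
Check: 5658247^2 - 748*206886^2 = 32015759113009 - 32015759113008 = 1, so (x, y) = (5658247, 206886) solves the equation, and by the theorem it is the least positive solution.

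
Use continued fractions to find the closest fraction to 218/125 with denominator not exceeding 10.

7/4

Expand x = 218/125 as a continued fraction with the Euclidean algorithm:
  218 = 1*125 + 93, so a_0 = 1.
  125 = 1*93 + 32, so a_1 = 1.
  93 = 2*32 + 29, so a_2 = 2.
  32 = 1*29 + 3, so a_3 = 1.
  29 = 9*3 + 2, so a_4 = 9.
  3 = 1*2 + 1, so a_5 = 1.
  2 = 2*1 + 0, so a_6 = 2.
so x = [1; 1, 2, 1, 9, 1, 2].
Convergents (p_i = a_i*p_{i-1} + p_{i-2}, q_i = a_i*q_{i-1} + q_{i-2} with p_{-2}=0, p_{-1}=1, q_{-2}=1, q_{-1}=0), until the denominator exceeds 10:
  i=0: a_0=1, p_0 = 1*1 + 0 = 1, q_0 = 1*0 + 1 = 1.
  i=1: a_1=1, p_1 = 1*1 + 1 = 2, q_1 = 1*1 + 0 = 1.
  i=2: a_2=2, p_2 = 2*2 + 1 = 5, q_2 = 2*1 + 1 = 3.
  i=3: a_3=1, p_3 = 1*5 + 2 = 7, q_3 = 1*3 + 1 = 4.
  i=4: a_4=9, p_4 = 9*7 + 5 = 68, q_4 = 9*4 + 3 = 39.
q_4 = 39 > 10, so the last convergent with denominator <= 10 is p_3/q_3 = 7/4.
The closest fraction with denominator <= 10 is either p_3/q_3 or the intermediate fraction (k*p_3 + p_2)/(k*q_3 + q_2) with the largest k >= 1 whose denominator stays <= 10; these approach x as k grows, and every other convergent or intermediate fraction in range is farther away.
Largest k: floor((10 - q_2)/q_3) = floor((10 - 3)/4) = 1.
That gives (1*7 + 5)/(1*4 + 3) = 12/7.
Compare the errors: |x - 7/4| = |218*4 - 7*125|/(125*4) = 3/500, and |x - 12/7| = |218*7 - 12*125|/(125*7) = 26/875.
Cross-multiplying, 3*875 = 2625 < 13000 = 26*500, so 3/500 is smaller: the convergent 7/4 is closer to x than 12/7.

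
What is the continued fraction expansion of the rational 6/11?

[0; 1, 1, 5]

Run the Euclidean algorithm on 6 and 11; the successive quotients are the partial quotients a_0, a_1, ... (each step inverts the fractional part left over by the previous one):
  6 = 0*11 + 6, so a_0 = 0.
  11 = 1*6 + 5, so a_1 = 1.
  6 = 1*5 + 1, so a_2 = 1.
  5 = 5*1 + 0, so a_3 = 5.
The remainder reaches 0 after 4 divisions, so the expansion has 4 partial quotients, read off in order.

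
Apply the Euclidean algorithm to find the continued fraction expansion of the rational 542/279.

Run the Euclidean algorithm on 542 and 279; the successive quotients are the partial quotients a_0, a_1, ... (each step inverts the fractional part left over by the previous one):
  542 = 1*279 + 263, so a_0 = 1.
  279 = 1*263 + 16, so a_1 = 1.
  263 = 16*16 + 7, so a_2 = 16.
  16 = 2*7 + 2, so a_3 = 2.
  7 = 3*2 + 1, so a_4 = 3.
  2 = 2*1 + 0, so a_5 = 2.
The remainder reaches 0 after 6 divisions, so the expansion has 6 partial quotients, read off in order.

[1; 1, 16, 2, 3, 2]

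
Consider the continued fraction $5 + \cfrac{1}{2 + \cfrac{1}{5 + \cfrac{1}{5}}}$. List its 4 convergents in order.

Using the convergent recurrence p_i = a_i*p_{i-1} + p_{i-2}, q_i = a_i*q_{i-1} + q_{i-2} with p_{-2}=0, p_{-1}=1, q_{-2}=1, q_{-1}=0:
  i=0: a_0=5, p_0 = 5*1 + 0 = 5, q_0 = 5*0 + 1 = 1.
  i=1: a_1=2, p_1 = 2*5 + 1 = 11, q_1 = 2*1 + 0 = 2.
  i=2: a_2=5, p_2 = 5*11 + 5 = 60, q_2 = 5*2 + 1 = 11.
  i=3: a_3=5, p_3 = 5*60 + 11 = 311, q_3 = 5*11 + 2 = 57.

5/1, 11/2, 60/11, 311/57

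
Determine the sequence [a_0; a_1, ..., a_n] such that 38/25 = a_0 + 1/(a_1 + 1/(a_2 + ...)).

Run the Euclidean algorithm on 38 and 25; the successive quotients are the partial quotients a_0, a_1, ... (each step inverts the fractional part left over by the previous one):
  38 = 1*25 + 13, so a_0 = 1.
  25 = 1*13 + 12, so a_1 = 1.
  13 = 1*12 + 1, so a_2 = 1.
  12 = 12*1 + 0, so a_3 = 12.
The remainder reaches 0 after 4 divisions, so the expansion has 4 partial quotients, read off in order.

[1; 1, 1, 12]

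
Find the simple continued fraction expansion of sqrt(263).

Write x_i = (sqrt(263) + m_i)/d_i with (m_0, d_0) = (0, 1). a_0 = floor(sqrt(263)) = 16, since 16^2 = 256 <= 263 < 289 = 17^2.
Iterate m_{i+1} = d_i*a_i - m_i, d_{i+1} = (263 - m_{i+1}^2)/d_i, a_{i+1} = floor((a_0 + m_{i+1})/d_{i+1}):
  m_1 = 1*16 - 0 = 16, d_1 = (263 - 16^2)/1 = 7/1 = 7, a_1 = floor((16 + 16)/7) = 4.
  m_2 = 7*4 - 16 = 12, d_2 = (263 - 12^2)/7 = 119/7 = 17, a_2 = floor((16 + 12)/17) = 1.
  m_3 = 17*1 - 12 = 5, d_3 = (263 - 5^2)/17 = 238/17 = 14, a_3 = floor((16 + 5)/14) = 1.
  m_4 = 14*1 - 5 = 9, d_4 = (263 - 9^2)/14 = 182/14 = 13, a_4 = floor((16 + 9)/13) = 1.
  m_5 = 13*1 - 9 = 4, d_5 = (263 - 4^2)/13 = 247/13 = 19, a_5 = floor((16 + 4)/19) = 1.
  m_6 = 19*1 - 4 = 15, d_6 = (263 - 15^2)/19 = 38/19 = 2, a_6 = floor((16 + 15)/2) = 15.
  m_7 = 2*15 - 15 = 15, d_7 = (263 - 15^2)/2 = 38/2 = 19, a_7 = floor((16 + 15)/19) = 1.
  m_8 = 19*1 - 15 = 4, d_8 = (263 - 4^2)/19 = 247/19 = 13, a_8 = floor((16 + 4)/13) = 1.
  m_9 = 13*1 - 4 = 9, d_9 = (263 - 9^2)/13 = 182/13 = 14, a_9 = floor((16 + 9)/14) = 1.
  m_10 = 14*1 - 9 = 5, d_10 = (263 - 5^2)/14 = 238/14 = 17, a_10 = floor((16 + 5)/17) = 1.
  m_11 = 17*1 - 5 = 12, d_11 = (263 - 12^2)/17 = 119/17 = 7, a_11 = floor((16 + 12)/7) = 4.
  m_12 = 7*4 - 12 = 16, d_12 = (263 - 16^2)/7 = 7/7 = 1, a_12 = floor((16 + 16)/1) = 32.
  m_13 = 1*32 - 16 = 16, d_13 = (263 - 16^2)/1 = 7/1 = 7: (m_13, d_13) = (m_1, d_1) = (16, 7), so from here the quotients repeat a_1, ..., a_12; the period length is 12.
Hence the expansion of sqrt(263) is a_0 = 16 followed by the repeating block 4, 1, 1, 1, 1, 15, 1, 1, 1, 1, 4, 32 (period 12).

[16; (4, 1, 1, 1, 1, 15, 1, 1, 1, 1, 4, 32)]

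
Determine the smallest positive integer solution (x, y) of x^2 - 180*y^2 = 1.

(x, y) = (161, 12)

First expand sqrt(180) as a continued fraction. With x_i = (sqrt(180) + m_i)/d_i and (m_0, d_0) = (0, 1): a_0 = floor(sqrt(180)) = 13, since 13^2 = 169 <= 180 < 196 = 14^2.
Iterate m_{i+1} = d_i*a_i - m_i, d_{i+1} = (180 - m_{i+1}^2)/d_i, a_{i+1} = floor((a_0 + m_{i+1})/d_{i+1}):
  m_1 = 1*13 - 0 = 13, d_1 = (180 - 13^2)/1 = 11/1 = 11, a_1 = floor((13 + 13)/11) = 2.
  m_2 = 11*2 - 13 = 9, d_2 = (180 - 9^2)/11 = 99/11 = 9, a_2 = floor((13 + 9)/9) = 2.
  m_3 = 9*2 - 9 = 9, d_3 = (180 - 9^2)/9 = 99/9 = 11, a_3 = floor((13 + 9)/11) = 2.
  m_4 = 11*2 - 9 = 13, d_4 = (180 - 13^2)/11 = 11/11 = 1, a_4 = floor((13 + 13)/1) = 26.
  m_5 = 1*26 - 13 = 13, d_5 = (180 - 13^2)/1 = 11/1 = 11: (m_5, d_5) = (m_1, d_1) = (13, 11), so from here the quotients repeat a_1, ..., a_4; the period length is 4.
So sqrt(180) = [13; (2, 2, 2, 26)] with period length k = 4.
k is even, so the fundamental solution of x^2 - 180y^2 = 1 is (p_{k-1}, q_{k-1}) = (p_3, q_3); compute convergents through index 3.
Convergents (p_i = a_i*p_{i-1} + p_{i-2}, q_i = a_i*q_{i-1} + q_{i-2} with p_{-2}=0, p_{-1}=1, q_{-2}=1, q_{-1}=0):
  i=0: a_0=13, p_0 = 13*1 + 0 = 13, q_0 = 13*0 + 1 = 1.
  i=1: a_1=2, p_1 = 2*13 + 1 = 27, q_1 = 2*1 + 0 = 2.
  i=2: a_2=2, p_2 = 2*27 + 13 = 67, q_2 = 2*2 + 1 = 5.
  i=3: a_3=2, p_3 = 2*67 + 27 = 161, q_3 = 2*5 + 2 = 12.
Check: 161^2 - 180*12^2 = 25921 - 25920 = 1, so (x, y) = (161, 12) solves the equation, and by the theorem it is the least positive solution.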